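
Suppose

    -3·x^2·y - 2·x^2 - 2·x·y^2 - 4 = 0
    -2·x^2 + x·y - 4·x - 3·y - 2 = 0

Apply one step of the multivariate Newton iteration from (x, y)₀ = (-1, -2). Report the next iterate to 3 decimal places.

At (-1, -2): F = (8.000, 8.000).
Jacobian J = [[-6·x·y - 4·x - 2·y^2, -3·x^2 - 4·x·y], [-4·x + y - 4, x - 3]].
At the point, J = [[-16.000, -11.000], [-2.000, -4.000]] (det J = 42.000).
Solving J·Δ = −F gives Δ = (-1.333, 2.667).
Then the next iterate is (x, y)₁ = (-2.333, 0.667).

(-2.333, 0.667)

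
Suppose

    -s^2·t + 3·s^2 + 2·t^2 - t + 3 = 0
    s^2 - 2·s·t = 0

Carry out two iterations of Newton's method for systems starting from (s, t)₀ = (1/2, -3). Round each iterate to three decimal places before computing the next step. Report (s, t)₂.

(0.286, 0.089)

At (1/2, -3): F = (25.500, 3.250).
Jacobian J = [[-2·s·t + 6·s, -s^2 + 4·t - 1], [2·s - 2·t, -2·s]].
At the point, J = [[6.000, -13.250], [7.000, -1.000]] (det J = 86.750).
Solving J·Δ = −F gives Δ = (-0.202, 1.833).
Then the next iterate is (s, t)₁ = (0.298, -1.167).
Round to (0.298, -1.167) and repeat: F = (7.26082, 0.78434), J = [[2.48353, -5.75680], [2.930, -0.596]].
Δ = (-0.012, 1.256), so (s, t)₂ = (0.286, 0.089).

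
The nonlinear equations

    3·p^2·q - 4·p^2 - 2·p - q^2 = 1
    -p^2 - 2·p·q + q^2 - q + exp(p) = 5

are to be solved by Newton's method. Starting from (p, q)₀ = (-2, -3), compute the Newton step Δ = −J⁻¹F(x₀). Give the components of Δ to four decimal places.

(1.0034, 0.4350)

At (-2, -3): F = (-58.0000, -8.864665).
Jacobian J = [[6·p·q - 8·p - 2, 3·p^2 - 2·q], [-2·p - 2·q + exp(p), -2·p + 2·q - 1]].
At the point, J = [[50.0000, 18.0000], [10.135335, -3.0000]] (det J = -332.436035).
Solving J·Δ = −F gives Δ = (1.0034, 0.4350).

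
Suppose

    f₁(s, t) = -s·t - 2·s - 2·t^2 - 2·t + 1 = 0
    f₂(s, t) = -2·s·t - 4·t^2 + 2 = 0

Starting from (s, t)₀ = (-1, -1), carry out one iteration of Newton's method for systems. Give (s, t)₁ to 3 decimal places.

(1.000, -1.000)

At (-1, -1): F = (2.000, -4.000).
Jacobian J = [[-t - 2, -s - 4·t - 2], [-2·t, -2·s - 8·t]].
At the point, J = [[-1.000, 3.000], [2.000, 10.000]] (det J = -16.000).
Solving J·Δ = −F gives Δ = (2.000, 0.000).
Then the next iterate is (s, t)₁ = (1.000, -1.000).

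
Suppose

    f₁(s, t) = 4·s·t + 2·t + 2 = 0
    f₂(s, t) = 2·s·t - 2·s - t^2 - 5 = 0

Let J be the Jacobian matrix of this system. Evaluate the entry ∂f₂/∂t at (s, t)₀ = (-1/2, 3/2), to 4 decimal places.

-4.0000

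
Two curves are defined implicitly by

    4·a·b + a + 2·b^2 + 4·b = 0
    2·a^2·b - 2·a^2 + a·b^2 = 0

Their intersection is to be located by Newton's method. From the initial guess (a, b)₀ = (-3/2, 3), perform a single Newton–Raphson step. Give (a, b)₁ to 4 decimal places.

(-1.5789, 2.0526)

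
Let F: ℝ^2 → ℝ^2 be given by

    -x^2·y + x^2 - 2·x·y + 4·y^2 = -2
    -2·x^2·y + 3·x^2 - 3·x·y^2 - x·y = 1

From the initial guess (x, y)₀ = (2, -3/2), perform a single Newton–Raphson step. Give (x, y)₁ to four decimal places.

(1.0271, -0.7824)

At (2, -3/2): F = (27.0000, 12.5000).
Jacobian J = [[-2·x·y + 2·x - 2·y, -x^2 - 2·x + 8·y], [-4·x·y + 6·x - 3·y^2 - y, -2·x^2 - 6·x·y - x]].
At the point, J = [[13.0000, -20.0000], [18.7500, 8.0000]] (det J = 479.0000).
Solving J·Δ = −F gives Δ = (-0.9729, 0.7176).
Then the next iterate is (x, y)₁ = (1.0271, -0.7824).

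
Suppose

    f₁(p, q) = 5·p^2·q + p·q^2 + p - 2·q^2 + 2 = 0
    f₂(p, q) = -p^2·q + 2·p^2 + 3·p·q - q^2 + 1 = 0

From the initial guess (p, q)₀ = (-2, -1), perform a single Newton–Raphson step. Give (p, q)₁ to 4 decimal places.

At (-2, -1): F = (-24.0000, 18.0000).
Jacobian J = [[10·p·q + q^2 + 1, 5·p^2 + 2·p·q - 4·q], [-2·p·q + 4·p + 3·q, -p^2 + 3·p - 2·q]].
At the point, J = [[22.0000, 28.0000], [-15.0000, -8.0000]] (det J = 244.0000).
Solving J·Δ = −F gives Δ = (1.2787, -0.1475).
Then the next iterate is (p, q)₁ = (-0.7213, -1.1475).

(-0.7213, -1.1475)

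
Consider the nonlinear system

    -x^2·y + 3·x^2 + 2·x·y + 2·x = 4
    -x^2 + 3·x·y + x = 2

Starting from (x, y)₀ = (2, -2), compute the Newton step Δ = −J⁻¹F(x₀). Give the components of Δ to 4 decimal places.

(-0.6667, 1.6667)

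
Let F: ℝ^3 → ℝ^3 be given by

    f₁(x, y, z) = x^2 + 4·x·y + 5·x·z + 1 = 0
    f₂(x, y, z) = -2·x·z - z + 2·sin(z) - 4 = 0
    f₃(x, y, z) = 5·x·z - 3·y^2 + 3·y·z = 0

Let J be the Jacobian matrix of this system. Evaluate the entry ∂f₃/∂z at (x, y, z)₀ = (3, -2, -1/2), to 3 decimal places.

9.000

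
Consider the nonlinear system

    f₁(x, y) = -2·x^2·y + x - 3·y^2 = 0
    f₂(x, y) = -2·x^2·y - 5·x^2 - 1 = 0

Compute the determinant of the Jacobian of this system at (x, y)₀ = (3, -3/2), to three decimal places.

J = [[-4·x·y + 1, -2·x^2 - 6·y], [-4·x·y - 10·x, -2·x^2]].
At the point, J = [[19.000, -9.000], [-12.000, -18.000]].
det J = -450.000.

-450.000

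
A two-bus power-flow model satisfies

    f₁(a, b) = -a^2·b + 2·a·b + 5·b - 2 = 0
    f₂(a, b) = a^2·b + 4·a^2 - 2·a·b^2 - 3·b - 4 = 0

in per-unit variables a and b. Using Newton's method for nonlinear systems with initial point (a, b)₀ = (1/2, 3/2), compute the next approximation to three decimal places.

(1.600, 0.061)

At (1/2, 3/2): F = (6.625, -9.375).
Jacobian J = [[-2·a·b + 2·b, -a^2 + 2·a + 5], [2·a·b + 8·a - 2·b^2, a^2 - 4·a·b - 3]].
At the point, J = [[1.500, 5.750], [1.000, -5.750]] (det J = -14.375).
Solving J·Δ = −F gives Δ = (1.100, -1.439).
Then the next iterate is (a, b)₁ = (1.600, 0.061).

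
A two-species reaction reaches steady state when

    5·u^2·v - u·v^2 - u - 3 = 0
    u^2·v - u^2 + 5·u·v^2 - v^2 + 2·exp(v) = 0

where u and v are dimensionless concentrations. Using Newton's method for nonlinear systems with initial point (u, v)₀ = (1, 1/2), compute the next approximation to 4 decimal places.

(1.9865, 0.0126)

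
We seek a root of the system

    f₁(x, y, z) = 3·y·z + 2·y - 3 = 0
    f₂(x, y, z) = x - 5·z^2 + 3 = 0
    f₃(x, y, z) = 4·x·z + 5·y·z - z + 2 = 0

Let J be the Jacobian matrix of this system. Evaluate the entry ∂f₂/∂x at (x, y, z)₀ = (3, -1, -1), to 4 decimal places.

1.0000

∂f₂/∂x = 1.
At (3, -1, -1) this is 1.0000.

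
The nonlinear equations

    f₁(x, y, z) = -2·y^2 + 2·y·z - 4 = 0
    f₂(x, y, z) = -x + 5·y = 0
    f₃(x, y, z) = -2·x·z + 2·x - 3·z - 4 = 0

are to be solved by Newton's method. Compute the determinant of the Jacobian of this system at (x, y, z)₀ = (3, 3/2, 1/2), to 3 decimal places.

J = [[0, -4·y + 2·z, 2·y], [-1, 5, 0], [-2·z + 2, 0, -2·x - 3]].
At the point, J = [[0.000, -5.000, 3.000], [-1.000, 5.000, 0.000], [1.000, 0.000, -9.000]].
det J = 30.000.

30.000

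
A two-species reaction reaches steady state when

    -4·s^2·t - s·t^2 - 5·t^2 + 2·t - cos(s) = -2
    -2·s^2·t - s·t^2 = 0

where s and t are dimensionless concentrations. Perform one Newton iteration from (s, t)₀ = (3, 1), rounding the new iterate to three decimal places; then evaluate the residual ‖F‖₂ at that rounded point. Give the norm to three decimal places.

10.123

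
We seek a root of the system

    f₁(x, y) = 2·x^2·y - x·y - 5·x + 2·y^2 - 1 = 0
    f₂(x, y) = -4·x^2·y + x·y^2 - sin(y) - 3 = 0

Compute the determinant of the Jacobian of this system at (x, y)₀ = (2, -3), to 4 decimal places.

1044.2602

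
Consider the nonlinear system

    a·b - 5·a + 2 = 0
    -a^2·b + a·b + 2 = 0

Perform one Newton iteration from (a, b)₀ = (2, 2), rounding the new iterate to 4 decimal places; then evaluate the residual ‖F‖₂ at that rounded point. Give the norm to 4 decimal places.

0.9429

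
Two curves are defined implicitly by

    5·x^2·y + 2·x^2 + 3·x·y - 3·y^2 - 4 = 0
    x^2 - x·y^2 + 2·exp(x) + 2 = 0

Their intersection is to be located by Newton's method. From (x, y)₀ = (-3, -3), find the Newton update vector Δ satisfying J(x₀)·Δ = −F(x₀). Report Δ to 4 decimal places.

(0.2758, 1.8883)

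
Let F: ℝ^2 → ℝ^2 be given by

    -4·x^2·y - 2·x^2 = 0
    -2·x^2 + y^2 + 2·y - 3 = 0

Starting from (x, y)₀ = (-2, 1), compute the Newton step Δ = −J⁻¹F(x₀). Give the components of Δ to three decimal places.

(1.000, 0.000)

At (-2, 1): F = (-24.000, -8.000).
Jacobian J = [[-8·x·y - 4·x, -4·x^2], [-4·x, 2·y + 2]].
At the point, J = [[24.000, -16.000], [8.000, 4.000]] (det J = 224.000).
Solving J·Δ = −F gives Δ = (1.000, 0.000).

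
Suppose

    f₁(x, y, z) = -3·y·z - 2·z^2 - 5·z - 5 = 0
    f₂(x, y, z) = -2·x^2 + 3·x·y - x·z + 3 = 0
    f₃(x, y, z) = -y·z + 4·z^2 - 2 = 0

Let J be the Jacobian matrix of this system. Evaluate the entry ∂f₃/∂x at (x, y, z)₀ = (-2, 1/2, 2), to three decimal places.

∂f₃/∂x = 0.
At (-2, 1/2, 2) this is 0.000.

0.000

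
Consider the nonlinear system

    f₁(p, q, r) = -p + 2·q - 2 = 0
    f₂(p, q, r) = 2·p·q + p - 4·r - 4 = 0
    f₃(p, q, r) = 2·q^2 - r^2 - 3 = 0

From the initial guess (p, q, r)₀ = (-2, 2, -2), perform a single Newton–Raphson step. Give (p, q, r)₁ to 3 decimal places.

At (-2, 2, -2): F = (4.000, -6.000, 1.000).
Jacobian J = [[-1, 2, 0], [2·q + 1, 2·p, -4], [0, 4·q, -2·r]].
At the point, J = [[-1.000, 2.000, 0.000], [5.000, -4.000, -4.000], [0.000, 8.000, 4.000]] (det J = -56.000).
Solving J·Δ = −F gives Δ = (1.857, -1.071, 1.893).
Then the next iterate is (p, q, r)₁ = (-0.143, 0.929, -0.107).

(-0.143, 0.929, -0.107)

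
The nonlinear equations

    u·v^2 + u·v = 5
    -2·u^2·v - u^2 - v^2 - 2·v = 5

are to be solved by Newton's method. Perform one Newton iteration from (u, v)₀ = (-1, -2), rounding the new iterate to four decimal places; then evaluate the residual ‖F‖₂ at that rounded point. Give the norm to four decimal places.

At (-1, -2): F = (-7.0000, -2.0000).
Jacobian J = [[v^2 + v, 2·u·v + u], [-4·u·v - 2·u, -2·u^2 - 2·v - 2]].
At the point, J = [[2.0000, 3.0000], [-6.0000, 0.0000]] (det J = 18.0000).
Solving J·Δ = −F gives Δ = (-0.3333, 2.5556).
Then the next iterate is (u, v)₁ = (-1.3333, 0.5556).
Re-evaluating at (-1.3333, 0.5556): F = (-6.152360, -10.172948), so ‖F‖₂ = 11.8887.

11.8887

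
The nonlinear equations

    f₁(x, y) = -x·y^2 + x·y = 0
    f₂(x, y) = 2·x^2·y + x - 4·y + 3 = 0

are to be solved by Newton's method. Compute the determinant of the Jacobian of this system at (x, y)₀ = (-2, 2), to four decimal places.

J = [[-y^2 + y, -2·x·y + x], [4·x·y + 1, 2·x^2 - 4]].
At the point, J = [[-2.0000, 6.0000], [-15.0000, 4.0000]].
det J = 82.0000.

82.0000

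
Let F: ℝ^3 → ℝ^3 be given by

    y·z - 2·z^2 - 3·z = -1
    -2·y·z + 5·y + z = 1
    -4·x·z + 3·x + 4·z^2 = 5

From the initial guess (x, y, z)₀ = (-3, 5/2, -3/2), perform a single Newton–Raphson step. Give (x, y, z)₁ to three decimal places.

At (-3, 5/2, -3/2): F = (-2.750, 17.500, -23.000).
Jacobian J = [[0, z, y - 4·z - 3], [0, -2·z + 5, -2·y + 1], [-4·z + 3, 0, -4·x + 8·z]].
At the point, J = [[0.000, -1.500, 5.500], [0.000, 8.000, -4.000], [9.000, 0.000, 0.000]] (det J = -342.000).
Solving J·Δ = −F gives Δ = (2.556, -2.243, -0.112).
Then the next iterate is (x, y, z)₁ = (-0.444, 0.257, -1.612).

(-0.444, 0.257, -1.612)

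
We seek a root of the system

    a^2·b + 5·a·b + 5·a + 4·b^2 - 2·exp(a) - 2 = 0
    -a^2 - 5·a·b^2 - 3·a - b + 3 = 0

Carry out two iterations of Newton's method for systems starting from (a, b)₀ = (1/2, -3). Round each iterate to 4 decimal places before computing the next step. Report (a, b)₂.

At (1/2, -3): F = (24.952557, -18.2500).
Jacobian J = [[2·a·b + 5·b - 2·exp(a) + 5, a^2 + 5·a + 8·b], [-2·a - 5·b^2 - 3, -10·a·b - 1]].
At the point, J = [[-16.297443, -21.2500], [-49.0000, 14.0000]] (det J = -1269.414196).
Solving J·Δ = −F gives Δ = (-0.0303, 1.1975).
Then the next iterate is (a, b)₁ = (0.4697, -1.8025).
Round to (0.4697, -1.8025) and repeat: F = (5.514661, -4.457509), J = [[-8.904797, -11.850882], [-20.184431, 7.466342]].
Δ = (-0.0381, 0.4940), so (a, b)₂ = (0.4316, -1.3085).

(0.4316, -1.3085)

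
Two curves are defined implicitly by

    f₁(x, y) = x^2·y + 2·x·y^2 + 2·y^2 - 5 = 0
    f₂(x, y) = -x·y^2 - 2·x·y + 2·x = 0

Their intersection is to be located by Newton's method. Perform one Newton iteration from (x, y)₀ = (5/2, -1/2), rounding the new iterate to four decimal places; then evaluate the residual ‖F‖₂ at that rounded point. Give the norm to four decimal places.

At (5/2, -1/2): F = (-6.3750, 6.8750).
Jacobian J = [[2·x·y + 2·y^2, x^2 + 4·x·y + 4·y], [-y^2 - 2·y + 2, -2·x·y - 2·x]].
At the point, J = [[-2.0000, -0.7500], [2.7500, -2.5000]] (det J = 7.0625).
Solving J·Δ = −F gives Δ = (-2.9867, -0.5354).
Then the next iterate is (x, y)₁ = (-0.4867, -1.0354).
Re-evaluating at (-0.4867, -1.0354): F = (-4.144693, -1.459490), so ‖F‖₂ = 4.3942.

4.3942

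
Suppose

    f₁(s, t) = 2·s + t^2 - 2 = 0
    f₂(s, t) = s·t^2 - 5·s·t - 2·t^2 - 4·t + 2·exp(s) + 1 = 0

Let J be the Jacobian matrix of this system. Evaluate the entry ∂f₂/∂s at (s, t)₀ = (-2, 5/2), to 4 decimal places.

∂f₂/∂s = t^2 - 5·t + 2·exp(s).
At (-2, 5/2) this is -5.9793.

-5.9793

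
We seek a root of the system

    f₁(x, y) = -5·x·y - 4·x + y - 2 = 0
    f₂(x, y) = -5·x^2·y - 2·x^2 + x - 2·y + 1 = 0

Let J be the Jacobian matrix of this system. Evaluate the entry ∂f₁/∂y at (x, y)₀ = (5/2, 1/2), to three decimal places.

∂f₁/∂y = -5·x + 1.
At (5/2, 1/2) this is -11.500.

-11.500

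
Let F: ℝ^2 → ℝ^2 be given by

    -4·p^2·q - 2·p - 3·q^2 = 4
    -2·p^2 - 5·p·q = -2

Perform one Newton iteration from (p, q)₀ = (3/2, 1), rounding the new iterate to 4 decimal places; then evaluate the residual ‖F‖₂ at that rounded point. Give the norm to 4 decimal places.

5.7324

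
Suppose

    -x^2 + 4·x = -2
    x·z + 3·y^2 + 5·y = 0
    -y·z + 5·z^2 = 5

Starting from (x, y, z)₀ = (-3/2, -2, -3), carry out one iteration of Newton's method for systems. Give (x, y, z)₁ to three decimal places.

At (-3/2, -2, -3): F = (-6.250, 6.500, 34.000).
Jacobian J = [[-2·x + 4, 0, 0], [z, 6·y + 5, x], [0, -z, -y + 10·z]].
At the point, J = [[7.000, 0.000, 0.000], [-3.000, -7.000, -1.500], [0.000, 3.000, -28.000]] (det J = 1403.500).
Solving J·Δ = −F gives Δ = (0.893, 0.279, 1.244).
Then the next iterate is (x, y, z)₁ = (-0.607, -1.721, -1.756).

(-0.607, -1.721, -1.756)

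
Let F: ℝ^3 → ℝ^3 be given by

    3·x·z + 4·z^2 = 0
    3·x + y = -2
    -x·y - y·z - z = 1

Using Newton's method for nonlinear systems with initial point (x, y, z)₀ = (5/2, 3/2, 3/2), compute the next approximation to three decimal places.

(-0.939, 0.818, 1.255)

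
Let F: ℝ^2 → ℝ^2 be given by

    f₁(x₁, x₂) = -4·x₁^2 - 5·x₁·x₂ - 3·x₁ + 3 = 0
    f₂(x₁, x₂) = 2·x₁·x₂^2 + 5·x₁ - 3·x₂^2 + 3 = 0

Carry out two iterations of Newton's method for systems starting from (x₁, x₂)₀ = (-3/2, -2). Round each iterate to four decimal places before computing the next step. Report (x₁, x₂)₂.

At (-3/2, -2): F = (-16.5000, -28.5000).
Jacobian J = [[-8·x₁ - 5·x₂ - 3, -5·x₁], [2·x₂^2 + 5, 4·x₁·x₂ - 6·x₂]].
At the point, J = [[19.0000, 7.5000], [13.0000, 24.0000]] (det J = 358.5000).
Solving J·Δ = −F gives Δ = (0.5084, 0.9121).
Then the next iterate is (x₁, x₂)₁ = (-0.9916, -1.0879).
Round to (-0.9916, -1.0879) and repeat: F = (-3.352090, -7.855749), J = [[10.3723, 4.9580], [7.367053, 10.842447]].
Δ = (-0.0343, 0.7478), so (x₁, x₂)₂ = (-1.0259, -0.3401).

(-1.0259, -0.3401)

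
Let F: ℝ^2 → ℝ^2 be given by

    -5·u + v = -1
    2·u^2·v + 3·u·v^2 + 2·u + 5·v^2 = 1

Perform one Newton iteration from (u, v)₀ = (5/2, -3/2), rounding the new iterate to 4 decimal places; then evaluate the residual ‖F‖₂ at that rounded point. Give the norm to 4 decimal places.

0.0186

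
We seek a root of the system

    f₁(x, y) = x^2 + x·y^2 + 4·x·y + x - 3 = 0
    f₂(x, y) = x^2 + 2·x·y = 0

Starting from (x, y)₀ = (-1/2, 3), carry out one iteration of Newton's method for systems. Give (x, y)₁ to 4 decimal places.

(-0.5000, 0.2500)

At (-1/2, 3): F = (-13.7500, -2.7500).
Jacobian J = [[2·x + y^2 + 4·y + 1, 2·x·y + 4·x], [2·x + 2·y, 2·x]].
At the point, J = [[21.0000, -5.0000], [5.0000, -1.0000]] (det J = 4.0000).
Solving J·Δ = −F gives Δ = (0.0000, -2.7500).
Then the next iterate is (x, y)₁ = (-0.5000, 0.2500).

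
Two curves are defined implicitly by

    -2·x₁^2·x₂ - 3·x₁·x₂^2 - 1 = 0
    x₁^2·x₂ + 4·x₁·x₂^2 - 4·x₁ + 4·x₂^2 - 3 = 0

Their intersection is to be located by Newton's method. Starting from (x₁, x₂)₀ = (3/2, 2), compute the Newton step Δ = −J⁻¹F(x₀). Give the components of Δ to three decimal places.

At (3/2, 2): F = (-28.000, 35.500).
Jacobian J = [[-4·x₁·x₂ - 3·x₂^2, -2·x₁^2 - 6·x₁·x₂], [2·x₁·x₂ + 4·x₂^2 - 4, x₁^2 + 8·x₁·x₂ + 8·x₂]].
At the point, J = [[-24.000, -22.500], [18.000, 42.250]] (det J = -609.000).
Solving J·Δ = −F gives Δ = (-0.631, -0.571).

(-0.631, -0.571)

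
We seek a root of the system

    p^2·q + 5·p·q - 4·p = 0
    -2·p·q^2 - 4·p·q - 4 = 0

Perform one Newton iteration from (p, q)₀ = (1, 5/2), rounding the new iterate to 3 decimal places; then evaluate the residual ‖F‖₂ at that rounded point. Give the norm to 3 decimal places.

6.595

At (1, 5/2): F = (11.000, -26.500).
Jacobian J = [[2·p·q + 5·q - 4, p^2 + 5·p], [-2·q^2 - 4·q, -4·p·q - 4·p]].
At the point, J = [[13.500, 6.000], [-22.500, -14.000]] (det J = -54.000).
Solving J·Δ = −F gives Δ = (0.093, -2.042).
Then the next iterate is (p, q)₁ = (1.093, 0.458).
Re-evaluating at (1.093, 0.458): F = (-1.32188, -6.46092), so ‖F‖₂ = 6.595.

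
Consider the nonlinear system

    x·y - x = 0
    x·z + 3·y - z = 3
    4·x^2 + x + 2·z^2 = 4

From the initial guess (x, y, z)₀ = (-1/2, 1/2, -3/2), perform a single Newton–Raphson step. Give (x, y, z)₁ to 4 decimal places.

At (-1/2, 1/2, -3/2): F = (0.2500, 0.7500, 1.0000).
Jacobian J = [[y - 1, x, 0], [z, 3, x - 1], [8·x + 1, 0, 4·z]].
At the point, J = [[-0.5000, -0.5000, 0.0000], [-1.5000, 3.0000, -1.5000], [-3.0000, 0.0000, -6.0000]] (det J = 11.2500).
Solving J·Δ = −F gives Δ = (0.5333, -0.0333, -0.1000).
Then the next iterate is (x, y, z)₁ = (0.0333, 0.4667, -1.6000).

(0.0333, 0.4667, -1.6000)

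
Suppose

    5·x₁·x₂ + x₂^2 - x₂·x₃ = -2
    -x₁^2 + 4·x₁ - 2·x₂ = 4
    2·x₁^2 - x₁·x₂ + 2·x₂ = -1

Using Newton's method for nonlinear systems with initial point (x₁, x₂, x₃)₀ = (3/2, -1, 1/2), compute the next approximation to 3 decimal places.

At (3/2, -1, 1/2): F = (-4.000, 1.750, 5.000).
Jacobian J = [[5·x₂, 5·x₁ + 2·x₂ - x₃, -x₂], [-2·x₁ + 4, -2, 0], [4·x₁ - x₂, -x₁ + 2, 0]].
At the point, J = [[-5.000, 5.000, 1.000], [1.000, -2.000, 0.000], [7.000, 0.500, 0.000]] (det J = 14.500).
Solving J·Δ = −F gives Δ = (-0.750, 0.500, -2.250).
Then the next iterate is (x₁, x₂, x₃)₁ = (0.750, -0.500, -1.750).

(0.750, -0.500, -1.750)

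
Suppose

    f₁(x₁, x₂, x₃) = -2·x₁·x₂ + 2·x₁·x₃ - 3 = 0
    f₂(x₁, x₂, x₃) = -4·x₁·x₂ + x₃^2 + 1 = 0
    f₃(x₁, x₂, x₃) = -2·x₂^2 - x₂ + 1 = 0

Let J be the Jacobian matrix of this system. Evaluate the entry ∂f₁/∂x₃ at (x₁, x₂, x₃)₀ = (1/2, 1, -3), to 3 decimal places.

∂f₁/∂x₃ = 2·x₁.
At (1/2, 1, -3) this is 1.000.

1.000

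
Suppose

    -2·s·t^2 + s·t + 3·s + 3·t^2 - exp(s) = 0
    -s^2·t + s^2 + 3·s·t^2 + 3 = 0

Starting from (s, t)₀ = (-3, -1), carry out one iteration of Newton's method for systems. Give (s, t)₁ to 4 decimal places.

(-1.5297, -0.8630)

At (-3, -1): F = (2.950213, 12.0000).
Jacobian J = [[-2·t^2 + t - exp(s) + 3, -4·s·t + s + 6·t], [-2·s·t + 2·s + 3·t^2, -s^2 + 6·s·t]].
At the point, J = [[-0.049787, -21.0000], [-9.0000, 9.0000]] (det J = -189.448084).
Solving J·Δ = −F gives Δ = (1.4703, 0.1370).
Then the next iterate is (s, t)₁ = (-1.5297, -0.8630).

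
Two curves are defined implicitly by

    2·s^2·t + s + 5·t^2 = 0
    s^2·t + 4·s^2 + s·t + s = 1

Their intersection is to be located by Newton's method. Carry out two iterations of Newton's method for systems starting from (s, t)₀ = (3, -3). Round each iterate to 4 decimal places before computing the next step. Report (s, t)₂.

(2.8817, -3.1378)

At (3, -3): F = (-6.0000, 2.0000).
Jacobian J = [[4·s·t + 1, 2·s^2 + 10·t], [2·s·t + 8·s + t + 1, s^2 + s]].
At the point, J = [[-35.0000, -12.0000], [4.0000, 12.0000]] (det J = -372.0000).
Solving J·Δ = −F gives Δ = (-0.1290, -0.1237).
Then the next iterate is (s, t)₁ = (2.8710, -3.1237).
Round to (2.8710, -3.1237) and repeat: F = (0.163433, 0.125884), J = [[-34.872571, -14.751718], [2.908015, 11.113641]].
Δ = (0.0107, -0.0141), so (s, t)₂ = (2.8817, -3.1378).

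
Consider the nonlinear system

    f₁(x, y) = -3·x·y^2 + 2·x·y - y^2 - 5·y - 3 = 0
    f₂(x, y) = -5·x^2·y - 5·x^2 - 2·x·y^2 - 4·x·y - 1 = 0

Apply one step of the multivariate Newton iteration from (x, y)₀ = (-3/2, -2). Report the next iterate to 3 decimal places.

(-5.949, 2.463)

At (-3/2, -2): F = (27.000, 10.250).
Jacobian J = [[-3·y^2 + 2·y, -6·x·y + 2·x - 2·y - 5], [-10·x·y - 10·x - 2·y^2 - 4·y, -5·x^2 - 4·x·y - 4·x]].
At the point, J = [[-16.000, -22.000], [-15.000, -17.250]] (det J = -54.000).
Solving J·Δ = −F gives Δ = (-4.449, 4.463).
Then the next iterate is (x, y)₁ = (-5.949, 2.463).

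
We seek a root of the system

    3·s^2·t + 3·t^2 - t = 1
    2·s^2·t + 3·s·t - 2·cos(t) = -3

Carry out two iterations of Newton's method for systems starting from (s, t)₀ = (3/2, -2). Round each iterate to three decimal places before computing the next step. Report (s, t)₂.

(0.812, -0.597)

At (3/2, -2): F = (-0.500, -14.16771).
Jacobian J = [[6·s·t, 3·s^2 + 6·t - 1], [4·s·t + 3·t, 2·s^2 + 3·s + 2·sin(t)]].
At the point, J = [[-18.000, -6.250], [-18.000, 7.18141]] (det J = -241.76529).
Solving J·Δ = −F gives Δ = (-0.381, 1.018).
Then the next iterate is (s, t)₁ = (1.119, -0.982).
Round to (1.119, -0.982) and repeat: F = (-0.81389, -3.86654), J = [[-6.59315, -3.13552], [-7.34143, 4.19810]].
Δ = (-0.307, 0.385), so (s, t)₂ = (0.812, -0.597).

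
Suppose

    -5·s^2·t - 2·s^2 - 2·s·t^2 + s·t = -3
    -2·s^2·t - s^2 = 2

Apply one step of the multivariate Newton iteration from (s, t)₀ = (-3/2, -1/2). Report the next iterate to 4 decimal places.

At (-3/2, -1/2): F = (5.6250, -2.0000).
Jacobian J = [[-10·s·t - 4·s - 2·t^2 + t, -5·s^2 - 4·s·t + s], [-4·s·t - 2·s, -2·s^2]].
At the point, J = [[-2.5000, -15.7500], [0.0000, -4.5000]] (det J = 11.2500).
Solving J·Δ = −F gives Δ = (5.0500, -0.4444).
Then the next iterate is (s, t)₁ = (3.5500, -0.9444).

(3.5500, -0.9444)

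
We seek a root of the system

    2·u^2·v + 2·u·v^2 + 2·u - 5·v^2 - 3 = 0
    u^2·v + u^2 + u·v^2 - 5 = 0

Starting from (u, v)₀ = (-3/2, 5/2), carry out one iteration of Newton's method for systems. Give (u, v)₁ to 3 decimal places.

(-1.472, 1.239)

At (-3/2, 5/2): F = (-44.750, -6.500).
Jacobian J = [[4·u·v + 2·v^2 + 2, 2·u^2 + 4·u·v - 10·v], [2·u·v + 2·u + v^2, u^2 + 2·u·v]].
At the point, J = [[-0.500, -35.500], [-4.250, -5.250]] (det J = -148.250).
Solving J·Δ = −F gives Δ = (0.028, -1.261).
Then the next iterate is (u, v)₁ = (-1.472, 1.239).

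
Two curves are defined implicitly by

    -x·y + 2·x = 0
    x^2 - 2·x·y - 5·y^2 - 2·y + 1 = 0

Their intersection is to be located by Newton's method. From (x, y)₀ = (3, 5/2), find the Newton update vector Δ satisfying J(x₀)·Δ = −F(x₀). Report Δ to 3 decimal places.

(3.808, -1.135)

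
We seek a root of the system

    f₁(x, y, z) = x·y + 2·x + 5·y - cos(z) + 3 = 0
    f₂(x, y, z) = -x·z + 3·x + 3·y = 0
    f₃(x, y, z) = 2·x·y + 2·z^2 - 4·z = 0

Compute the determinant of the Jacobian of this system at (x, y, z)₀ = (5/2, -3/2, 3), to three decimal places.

J = [[y + 2, x + 5, sin(z)], [-z + 3, 3, -x], [2·y, 2·x, 4·z - 4]].
At the point, J = [[0.500, 7.500, 0.14112], [0.000, 3.000, -2.500], [-3.000, 5.000, 8.000]].
det J = 75.770.

75.770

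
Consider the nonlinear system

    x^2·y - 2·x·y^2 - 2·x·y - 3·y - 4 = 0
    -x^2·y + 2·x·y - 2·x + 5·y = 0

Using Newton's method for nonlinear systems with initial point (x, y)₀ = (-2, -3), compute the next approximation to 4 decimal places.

(-1.4842, -2.1053)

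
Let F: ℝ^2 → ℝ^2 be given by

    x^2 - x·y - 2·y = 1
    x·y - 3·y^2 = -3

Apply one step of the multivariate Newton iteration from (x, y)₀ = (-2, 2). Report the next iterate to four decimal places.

At (-2, 2): F = (3.0000, -13.0000).
Jacobian J = [[2·x - y, -x - 2], [y, x - 6·y]].
At the point, J = [[-6.0000, 0.0000], [2.0000, -14.0000]] (det J = 84.0000).
Solving J·Δ = −F gives Δ = (0.5000, -0.8571).
Then the next iterate is (x, y)₁ = (-1.5000, 1.1429).

(-1.5000, 1.1429)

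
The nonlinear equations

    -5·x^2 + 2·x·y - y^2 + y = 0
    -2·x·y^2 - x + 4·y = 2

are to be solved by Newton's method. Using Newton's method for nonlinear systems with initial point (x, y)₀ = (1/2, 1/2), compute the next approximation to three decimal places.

(0.429, 0.714)

At (1/2, 1/2): F = (-0.500, -0.750).
Jacobian J = [[-10·x + 2·y, 2·x - 2·y + 1], [-2·y^2 - 1, -4·x·y + 4]].
At the point, J = [[-4.000, 1.000], [-1.500, 3.000]] (det J = -10.500).
Solving J·Δ = −F gives Δ = (-0.071, 0.214).
Then the next iterate is (x, y)₁ = (0.429, 0.714).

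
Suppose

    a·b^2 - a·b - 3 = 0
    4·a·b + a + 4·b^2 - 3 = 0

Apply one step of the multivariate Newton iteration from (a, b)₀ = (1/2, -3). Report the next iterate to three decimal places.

At (1/2, -3): F = (3.000, 27.500).
Jacobian J = [[b^2 - b, 2·a·b - a], [4·b + 1, 4·a + 8·b]].
At the point, J = [[12.000, -3.500], [-11.000, -22.000]] (det J = -302.500).
Solving J·Δ = −F gives Δ = (0.100, 1.200).
Then the next iterate is (a, b)₁ = (0.600, -1.800).

(0.600, -1.800)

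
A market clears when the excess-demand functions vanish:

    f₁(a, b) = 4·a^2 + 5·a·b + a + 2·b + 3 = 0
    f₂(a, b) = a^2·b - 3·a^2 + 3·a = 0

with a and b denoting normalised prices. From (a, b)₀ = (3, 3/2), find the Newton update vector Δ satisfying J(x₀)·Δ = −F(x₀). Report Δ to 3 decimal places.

At (3, 3/2): F = (67.500, -4.500).
Jacobian J = [[8·a + 5·b + 1, 5·a + 2], [2·a·b - 6·a + 3, a^2]].
At the point, J = [[32.500, 17.000], [-6.000, 9.000]] (det J = 394.500).
Solving J·Δ = −F gives Δ = (-1.734, -0.656).

(-1.734, -0.656)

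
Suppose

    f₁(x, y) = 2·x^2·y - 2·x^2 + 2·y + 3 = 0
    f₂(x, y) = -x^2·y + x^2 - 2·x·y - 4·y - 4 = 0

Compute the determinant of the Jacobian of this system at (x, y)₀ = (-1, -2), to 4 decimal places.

-28.0000

J = [[4·x·y - 4·x, 2·x^2 + 2], [-2·x·y + 2·x - 2·y, -x^2 - 2·x - 4]].
At the point, J = [[12.0000, 4.0000], [-2.0000, -3.0000]].
det J = -28.0000.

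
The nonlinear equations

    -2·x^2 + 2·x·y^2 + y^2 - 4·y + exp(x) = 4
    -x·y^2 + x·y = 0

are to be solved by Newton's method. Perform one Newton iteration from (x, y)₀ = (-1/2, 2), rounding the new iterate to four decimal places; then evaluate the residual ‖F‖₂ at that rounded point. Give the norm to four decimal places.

31.2301

At (-1/2, 2): F = (-11.893469, 1.0000).
Jacobian J = [[-4·x + 2·y^2 + exp(x), 4·x·y + 2·y - 4], [-y^2 + y, -2·x·y + x]].
At the point, J = [[10.606531, -4.0000], [-2.0000, 1.5000]] (det J = 7.909796).
Solving J·Δ = −F gives Δ = (1.7498, 1.6663).
Then the next iterate is (x, y)₁ = (1.2498, 3.6663).
Re-evaluating at (1.2498, 3.6663): F = (28.741213, -12.217365), so ‖F‖₂ = 31.2301.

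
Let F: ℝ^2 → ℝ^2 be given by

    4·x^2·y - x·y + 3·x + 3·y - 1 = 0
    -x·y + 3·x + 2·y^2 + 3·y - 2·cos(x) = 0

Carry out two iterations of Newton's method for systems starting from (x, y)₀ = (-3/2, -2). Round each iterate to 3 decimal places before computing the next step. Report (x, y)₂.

(0.608, -1.590)

At (-3/2, -2): F = (-32.500, -5.64147).
Jacobian J = [[8·x·y - y + 3, 4·x^2 - x + 3], [-y + 2·sin(x) + 3, -x + 4·y + 3]].
At the point, J = [[29.000, 13.500], [3.00501, -3.500]] (det J = -142.06764).
Solving J·Δ = −F gives Δ = (1.337, -0.464).
Then the next iterate is (x, y)₁ = (-0.163, -2.464).
Round to (-0.163, -2.464) and repeat: F = (-9.54450, 1.88647), J = [[8.67706, 3.26928], [5.13944, -6.693]].
Δ = (0.771, 0.874), so (x, y)₂ = (0.608, -1.590).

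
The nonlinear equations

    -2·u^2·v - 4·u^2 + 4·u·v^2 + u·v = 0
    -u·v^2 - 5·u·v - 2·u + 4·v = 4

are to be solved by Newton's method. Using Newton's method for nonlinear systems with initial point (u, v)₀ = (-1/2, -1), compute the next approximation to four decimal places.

At (-1/2, -1): F = (-2.0000, -9.0000).
Jacobian J = [[-4·u·v - 8·u + 4·v^2 + v, -2·u^2 + 8·u·v + u], [-v^2 - 5·v - 2, -2·u·v - 5·u + 4]].
At the point, J = [[5.0000, 3.0000], [2.0000, 5.5000]] (det J = 21.5000).
Solving J·Δ = −F gives Δ = (-0.7442, 1.9070).
Then the next iterate is (u, v)₁ = (-1.2442, 0.9070).

(-1.2442, 0.9070)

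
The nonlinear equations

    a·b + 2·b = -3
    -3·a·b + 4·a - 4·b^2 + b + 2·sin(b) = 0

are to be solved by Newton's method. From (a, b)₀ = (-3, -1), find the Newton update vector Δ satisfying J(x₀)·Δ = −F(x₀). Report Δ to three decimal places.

(4.026, -0.026)

At (-3, -1): F = (4.000, -27.68294).
Jacobian J = [[b, a + 2], [-3·b + 4, -3·a - 8·b + 2·cos(b) + 1]].
At the point, J = [[-1.000, -1.000], [7.000, 19.08060]] (det J = -12.08060).
Solving J·Δ = −F gives Δ = (4.026, -0.026).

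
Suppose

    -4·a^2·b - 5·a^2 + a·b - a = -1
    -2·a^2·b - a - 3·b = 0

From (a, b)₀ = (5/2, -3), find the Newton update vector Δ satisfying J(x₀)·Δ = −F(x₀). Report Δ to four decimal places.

At (5/2, -3): F = (34.7500, 44.0000).
Jacobian J = [[-8·a·b - 10·a + b - 1, -4·a^2 + a], [-4·a·b - 1, -2·a^2 - 3]].
At the point, J = [[31.0000, -22.5000], [29.0000, -15.5000]] (det J = 172.0000).
Solving J·Δ = −F gives Δ = (-2.6243, -2.0712).

(-2.6243, -2.0712)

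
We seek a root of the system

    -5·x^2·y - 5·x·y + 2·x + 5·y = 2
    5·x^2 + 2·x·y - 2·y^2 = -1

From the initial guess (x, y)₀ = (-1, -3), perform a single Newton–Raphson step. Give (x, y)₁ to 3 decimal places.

(-4.200, -7.520)

At (-1, -3): F = (-19.000, -6.000).
Jacobian J = [[-10·x·y - 5·y + 2, -5·x^2 - 5·x + 5], [10·x + 2·y, 2·x - 4·y]].
At the point, J = [[-13.000, 5.000], [-16.000, 10.000]] (det J = -50.000).
Solving J·Δ = −F gives Δ = (-3.200, -4.520).
Then the next iterate is (x, y)₁ = (-4.200, -7.520).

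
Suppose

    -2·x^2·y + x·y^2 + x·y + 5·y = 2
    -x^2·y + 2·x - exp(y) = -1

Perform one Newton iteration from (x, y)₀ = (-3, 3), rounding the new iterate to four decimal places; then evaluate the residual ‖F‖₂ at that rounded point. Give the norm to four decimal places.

At (-3, 3): F = (-77.0000, -52.085537).
Jacobian J = [[-4·x·y + y^2 + y, -2·x^2 + 2·x·y + x + 5], [-2·x·y + 2, -x^2 - exp(y)]].
At the point, J = [[48.0000, -34.0000], [20.0000, -29.085537]] (det J = -716.105772).
Solving J·Δ = −F gives Δ = (0.6545, -1.3407).
Then the next iterate is (x, y)₁ = (-2.3455, 1.6593).
Re-evaluating at (-2.3455, 1.6593): F = (-22.310045, -18.075054), so ‖F‖₂ = 28.7132.

28.7132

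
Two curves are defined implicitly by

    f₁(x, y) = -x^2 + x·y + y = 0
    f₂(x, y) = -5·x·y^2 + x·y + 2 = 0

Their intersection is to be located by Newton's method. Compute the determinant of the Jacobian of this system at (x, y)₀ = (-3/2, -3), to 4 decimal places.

-24.0000

J = [[-2·x + y, x + 1], [-5·y^2 + y, -10·x·y + x]].
At the point, J = [[0.0000, -0.5000], [-48.0000, -46.5000]].
det J = -24.0000.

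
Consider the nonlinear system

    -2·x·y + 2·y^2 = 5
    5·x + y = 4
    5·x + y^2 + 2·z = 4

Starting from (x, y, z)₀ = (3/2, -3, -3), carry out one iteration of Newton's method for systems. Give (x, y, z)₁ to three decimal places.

(1.136, -1.679, -1.377)

At (3/2, -3, -3): F = (22.000, 0.500, 6.500).
Jacobian J = [[-2·y, -2·x + 4·y, 0], [5, 1, 0], [5, 2·y, 2]].
At the point, J = [[6.000, -15.000, 0.000], [5.000, 1.000, 0.000], [5.000, -6.000, 2.000]] (det J = 162.000).
Solving J·Δ = −F gives Δ = (-0.364, 1.321, 1.623).
Then the next iterate is (x, y, z)₁ = (1.136, -1.679, -1.377).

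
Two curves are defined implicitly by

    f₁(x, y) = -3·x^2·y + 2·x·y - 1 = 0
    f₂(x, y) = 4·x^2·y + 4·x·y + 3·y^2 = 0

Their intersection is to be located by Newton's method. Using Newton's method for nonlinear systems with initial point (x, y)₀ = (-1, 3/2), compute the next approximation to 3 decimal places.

(-0.452, 1.115)

At (-1, 3/2): F = (-8.500, 6.750).
Jacobian J = [[-6·x·y + 2·y, -3·x^2 + 2·x], [8·x·y + 4·y, 4·x^2 + 4·x + 6·y]].
At the point, J = [[12.000, -5.000], [-6.000, 9.000]] (det J = 78.000).
Solving J·Δ = −F gives Δ = (0.548, -0.385).
Then the next iterate is (x, y)₁ = (-0.452, 1.115).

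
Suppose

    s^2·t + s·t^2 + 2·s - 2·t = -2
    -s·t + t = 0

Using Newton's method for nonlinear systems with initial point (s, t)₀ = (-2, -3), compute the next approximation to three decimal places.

(-3.778, 1.778)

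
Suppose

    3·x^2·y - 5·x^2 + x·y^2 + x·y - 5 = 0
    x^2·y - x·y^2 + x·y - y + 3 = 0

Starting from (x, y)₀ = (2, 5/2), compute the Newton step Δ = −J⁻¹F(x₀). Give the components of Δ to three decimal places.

At (2, 5/2): F = (22.500, 3.000).
Jacobian J = [[6·x·y - 10·x + y^2 + y, 3·x^2 + 2·x·y + x], [2·x·y - y^2 + y, x^2 - 2·x·y + x - 1]].
At the point, J = [[18.750, 24.000], [6.250, -5.000]] (det J = -243.750).
Solving J·Δ = −F gives Δ = (-0.757, -0.346).

(-0.757, -0.346)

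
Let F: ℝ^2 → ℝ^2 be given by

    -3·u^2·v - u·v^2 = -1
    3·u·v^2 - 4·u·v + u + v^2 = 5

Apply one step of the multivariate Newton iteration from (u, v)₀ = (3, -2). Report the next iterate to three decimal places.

At (3, -2): F = (43.000, 62.000).
Jacobian J = [[-6·u·v - v^2, -3·u^2 - 2·u·v], [3·v^2 - 4·v + 1, 6·u·v - 4·u + 2·v]].
At the point, J = [[32.000, -15.000], [21.000, -52.000]] (det J = -1349.000).
Solving J·Δ = −F gives Δ = (-0.968, 0.801).
Then the next iterate is (u, v)₁ = (2.032, -1.199).

(2.032, -1.199)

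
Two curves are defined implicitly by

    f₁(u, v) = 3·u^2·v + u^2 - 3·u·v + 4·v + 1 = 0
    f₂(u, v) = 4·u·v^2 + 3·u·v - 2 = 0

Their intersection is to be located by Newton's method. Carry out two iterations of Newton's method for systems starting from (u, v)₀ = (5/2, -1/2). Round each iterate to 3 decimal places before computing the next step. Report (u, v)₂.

(-1.539, -0.536)

At (5/2, -1/2): F = (-0.375, -3.250).
Jacobian J = [[6·u·v + 2·u - 3·v, 3·u^2 - 3·u + 4], [4·v^2 + 3·v, 8·u·v + 3·u]].
At the point, J = [[-1.000, 15.250], [-0.500, -2.500]] (det J = 10.125).
Solving J·Δ = −F gives Δ = (-4.988, -0.302).
Then the next iterate is (u, v)₁ = (-2.488, -0.802).
Round to (-2.488, -0.802) and repeat: F = (-16.89747, -2.41504), J = [[9.40226, 30.03443], [0.16682, 8.49901]].
Δ = (0.949, 0.266), so (u, v)₂ = (-1.539, -0.536).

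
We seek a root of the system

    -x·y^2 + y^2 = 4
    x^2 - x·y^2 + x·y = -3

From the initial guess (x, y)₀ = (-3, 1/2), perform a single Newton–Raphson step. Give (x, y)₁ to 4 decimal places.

(-1.0435, 1.3723)

At (-3, 1/2): F = (-3.0000, 11.2500).
Jacobian J = [[-y^2, -2·x·y + 2·y], [2·x - y^2 + y, -2·x·y + x]].
At the point, J = [[-0.2500, 4.0000], [-5.7500, 0.0000]] (det J = 23.0000).
Solving J·Δ = −F gives Δ = (1.9565, 0.8723).
Then the next iterate is (x, y)₁ = (-1.0435, 1.3723).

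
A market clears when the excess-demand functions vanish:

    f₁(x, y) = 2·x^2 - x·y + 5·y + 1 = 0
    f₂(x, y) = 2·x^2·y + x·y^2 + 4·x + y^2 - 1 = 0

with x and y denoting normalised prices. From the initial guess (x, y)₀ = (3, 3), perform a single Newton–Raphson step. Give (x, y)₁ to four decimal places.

(-0.0286, 4.1286)

At (3, 3): F = (25.0000, 101.0000).
Jacobian J = [[4·x - y, -x + 5], [4·x·y + y^2 + 4, 2·x^2 + 2·x·y + 2·y]].
At the point, J = [[9.0000, 2.0000], [49.0000, 42.0000]] (det J = 280.0000).
Solving J·Δ = −F gives Δ = (-3.0286, 1.1286).
Then the next iterate is (x, y)₁ = (-0.0286, 4.1286).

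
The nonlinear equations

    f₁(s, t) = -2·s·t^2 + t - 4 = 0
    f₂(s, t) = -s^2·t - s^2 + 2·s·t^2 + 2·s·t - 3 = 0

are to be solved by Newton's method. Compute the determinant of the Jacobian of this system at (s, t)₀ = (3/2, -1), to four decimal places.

10.5000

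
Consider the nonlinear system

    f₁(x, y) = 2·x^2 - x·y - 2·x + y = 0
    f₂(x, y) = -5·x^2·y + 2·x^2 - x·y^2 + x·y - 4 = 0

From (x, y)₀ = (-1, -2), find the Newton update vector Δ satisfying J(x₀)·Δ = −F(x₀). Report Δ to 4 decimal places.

(0.2800, 0.5600)

At (-1, -2): F = (0.0000, 14.0000).
Jacobian J = [[4·x - y - 2, -x + 1], [-10·x·y + 4·x - y^2 + y, -5·x^2 - 2·x·y + x]].
At the point, J = [[-4.0000, 2.0000], [-30.0000, -10.0000]] (det J = 100.0000).
Solving J·Δ = −F gives Δ = (0.2800, 0.5600).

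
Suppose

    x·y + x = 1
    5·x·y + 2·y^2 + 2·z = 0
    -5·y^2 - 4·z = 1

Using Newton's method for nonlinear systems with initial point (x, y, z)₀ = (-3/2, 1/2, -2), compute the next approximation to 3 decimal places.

(0.856, 0.689, -0.799)

At (-3/2, 1/2, -2): F = (-3.250, -7.250, 5.750).
Jacobian J = [[y + 1, x, 0], [5·y, 5·x + 4·y, 2], [0, -10·y, -4]].
At the point, J = [[1.500, -1.500, 0.000], [2.500, -5.500, 2.000], [0.000, -5.000, -4.000]] (det J = 33.000).
Solving J·Δ = −F gives Δ = (2.356, 0.189, 1.201).
Then the next iterate is (x, y, z)₁ = (0.856, 0.689, -0.799).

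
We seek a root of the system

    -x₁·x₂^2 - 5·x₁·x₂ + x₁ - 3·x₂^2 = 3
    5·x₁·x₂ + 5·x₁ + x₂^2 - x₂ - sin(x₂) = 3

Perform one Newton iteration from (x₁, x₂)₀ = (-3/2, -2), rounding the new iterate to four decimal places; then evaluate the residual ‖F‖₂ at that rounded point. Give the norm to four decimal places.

At (-3/2, -2): F = (-25.5000, 11.409297).
Jacobian J = [[-x₂^2 - 5·x₂ + 1, -2·x₁·x₂ - 5·x₁ - 6·x₂], [5·x₂ + 5, 5·x₁ + 2·x₂ - cos(x₂) - 1]].
At the point, J = [[7.0000, 13.5000], [-5.0000, -12.083853]] (det J = -17.086972).
Solving J·Δ = −F gives Δ = (9.0193, -2.7878).
Then the next iterate is (x₁, x₂)₁ = (7.5193, -4.7878).
Re-evaluating at (7.5193, -4.7878): F = (-56.610395, -118.694352), so ‖F‖₂ = 131.5032.

131.5032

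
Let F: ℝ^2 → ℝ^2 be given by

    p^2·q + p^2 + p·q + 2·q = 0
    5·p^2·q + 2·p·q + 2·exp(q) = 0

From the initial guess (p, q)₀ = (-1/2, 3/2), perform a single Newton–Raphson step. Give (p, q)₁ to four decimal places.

At (-1/2, 3/2): F = (2.8750, 9.338378).
Jacobian J = [[2·p·q + 2·p + q, p^2 + p + 2], [10·p·q + 2·q, 5·p^2 + 2·p + 2·exp(q)]].
At the point, J = [[-1.0000, 1.7500], [-4.5000, 9.213378]] (det J = -1.338378).
Solving J·Δ = −F gives Δ = (7.5810, 2.6892).
Then the next iterate is (p, q)₁ = (7.0810, 4.1892).

(7.0810, 4.1892)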